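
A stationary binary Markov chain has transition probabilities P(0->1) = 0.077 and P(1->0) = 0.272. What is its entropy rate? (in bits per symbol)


Stationary distribution: pi_0 = p10/(p01+p10) = 0.7794, pi_1 = 0.2206. Entropy rate H' = pi_0*H(p01) + pi_1*H(p10) = 0.7794*0.3915 + 0.2206*0.8443 = 0.4914

0.4914 bits/symbol


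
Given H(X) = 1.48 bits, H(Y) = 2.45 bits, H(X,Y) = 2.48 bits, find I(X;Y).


I(X;Y) = H(X) + H(Y) - H(X,Y) = 1.48 + 2.45 - 2.48 = 1.45

1.45 bits


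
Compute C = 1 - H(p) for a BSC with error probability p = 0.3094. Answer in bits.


H(p) = -p*log2(p) - (1-p)*log2(1-p) = -0.3094*log2(0.3094) - 0.6906*log2(0.6906) = 0.523646 + 0.368834 = 0.8925. C = 1 - H(p) = 1 - 0.8925 = 0.1075

0.1075 bits


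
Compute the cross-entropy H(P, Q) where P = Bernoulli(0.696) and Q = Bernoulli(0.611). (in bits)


H(P,Q) = -p*log2(q) - (1-p)*log2(1-q). -0.696*log2(0.611) = 0.494686; -0.304*log2(0.389) = 0.414096. H(P,Q) = 0.494686 + 0.414096 = 0.9088

0.9088 bits


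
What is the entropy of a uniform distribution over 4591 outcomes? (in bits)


H = log2(n) = log2(4591) = 12.1646

12.1646 bits


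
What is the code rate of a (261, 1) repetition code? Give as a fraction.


Rate = k/n = 1/261

1/261


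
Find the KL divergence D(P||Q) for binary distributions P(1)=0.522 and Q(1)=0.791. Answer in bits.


KL = p*log2(p/q) + (1-p)*log2((1-p)/(1-q)) = 0.522*log2(0.522/0.791) + 0.478*log2(0.478/0.209) = 0.2575

0.2575 bits


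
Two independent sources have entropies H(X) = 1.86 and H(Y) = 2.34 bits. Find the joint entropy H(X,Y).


For independent variables, H(X,Y) = H(X) + H(Y) = 1.86 + 2.34 = 4.2

4.2 bits


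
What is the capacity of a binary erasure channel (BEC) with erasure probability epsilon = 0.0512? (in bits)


C = 1 - epsilon = 1 - 0.0512 = 0.9488

0.9488 bits


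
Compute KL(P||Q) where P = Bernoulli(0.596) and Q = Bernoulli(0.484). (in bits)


KL = p*log2(p/q) + (1-p)*log2((1-p)/(1-q)) = 0.596*log2(0.596/0.484) + 0.404*log2(0.404/0.516) = 0.0364

0.0364 bits


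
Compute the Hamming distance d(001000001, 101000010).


Count differing positions: ^ . . . . . . ^ ^ = 3 differences

3


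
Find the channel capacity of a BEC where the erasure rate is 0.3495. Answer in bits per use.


C = 1 - epsilon = 1 - 0.3495 = 0.6505

0.6505 bits


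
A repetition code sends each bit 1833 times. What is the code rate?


Rate = k/n = 1/1833

1/1833


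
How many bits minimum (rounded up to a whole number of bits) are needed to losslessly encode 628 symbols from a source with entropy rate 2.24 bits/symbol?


Minimum bits >= n * H = 628 * 2.24 = 1406.72, rounded up to a whole number of bits = 1407

1407 bits


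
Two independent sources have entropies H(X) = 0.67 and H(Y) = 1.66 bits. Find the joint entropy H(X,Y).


For independent variables, H(X,Y) = H(X) + H(Y) = 0.67 + 1.66 = 2.33

2.33 bits


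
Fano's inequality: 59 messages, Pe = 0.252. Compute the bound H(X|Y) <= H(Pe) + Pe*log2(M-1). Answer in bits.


H(Pe) = -Pe*log2(Pe) - (1-Pe)*log2(1-Pe) = -0.252*log2(0.252) - 0.748*log2(0.748) = 0.501103 + 0.313330 = 0.8144. Pe*log2(M-1) = 0.252*log2(58) = 1.476211. Bound = H(Pe) + Pe*log2(M-1) = 0.501103 + 0.313330 + 1.476211 = 2.2906

2.2906 bits


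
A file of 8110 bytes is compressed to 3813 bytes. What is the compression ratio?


Ratio = original / compressed = 8110 / 3813 = 2.1269

2.1269


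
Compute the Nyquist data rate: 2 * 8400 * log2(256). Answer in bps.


Rate = 2 * B * log2(M) = 2 * 8400 * 8.0 = 134400.0

134400.0 bps


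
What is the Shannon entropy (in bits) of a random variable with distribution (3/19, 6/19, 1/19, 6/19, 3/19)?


H = -sum(p_i * log2(p_i)). Terms: -(3/19)*log2(3/19) = 0.420468; -(6/19)*log2(6/19) = 0.525147; -(1/19)*log2(1/19) = 0.223575; -(6/19)*log2(6/19) = 0.525147; -(3/19)*log2(3/19) = 0.420468. H = 0.420468 + 0.525147 + 0.223575 + 0.525147 + 0.420468 = 2.1148

2.1148 bits


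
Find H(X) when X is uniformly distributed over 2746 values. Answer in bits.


H = log2(n) = log2(2746) = 11.4231

11.4231 bits


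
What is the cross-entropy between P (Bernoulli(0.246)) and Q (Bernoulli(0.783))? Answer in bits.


H(P,Q) = -p*log2(q) - (1-p)*log2(1-q). -0.246*log2(0.783) = 0.086817; -0.754*log2(0.217) = 1.661992. H(P,Q) = 0.086817 + 1.661992 = 1.7488

1.7488 bits


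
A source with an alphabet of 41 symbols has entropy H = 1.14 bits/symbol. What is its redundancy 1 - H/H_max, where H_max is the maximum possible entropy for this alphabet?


H_max = log2(K) = log2(41) = 5.3576 bits/symbol. Redundancy = 1 - H/H_max = 1 - 1.14/5.3576 = 1 - 0.2128 = 0.7872

0.7872


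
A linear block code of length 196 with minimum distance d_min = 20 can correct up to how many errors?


Correction capability = floor((d-1)/2) = floor((20-1)/2) = 9

9 errors


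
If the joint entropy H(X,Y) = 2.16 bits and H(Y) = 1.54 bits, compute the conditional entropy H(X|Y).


H(X|Y) = H(X,Y) - H(Y) = 2.16 - 1.54 = 0.62

0.62 bits


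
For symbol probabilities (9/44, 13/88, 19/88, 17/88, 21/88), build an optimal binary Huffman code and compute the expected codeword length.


Huffman construction (repeatedly merge the two least-probable nodes; each merge adds 1 bit to every symbol beneath it): 13/88 + 17/88 = 15/44; 9/44 + 19/88 = 37/88; 21/88 + 15/44 = 51/88; 37/88 + 51/88 = 1. Resulting codeword lengths (in the order the probabilities were given): (2, 3, 2, 3, 2). L_avg = sum(p_i * l_i) = 9/44*2 + 13/88*3 + 19/88*2 + 17/88*3 + 21/88*2 = 103/44 = 2.3409

2.3409 bits


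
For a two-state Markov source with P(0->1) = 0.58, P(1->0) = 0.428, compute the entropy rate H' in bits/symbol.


Stationary distribution: pi_0 = p10/(p01+p10) = 0.4246, pi_1 = 0.5754. Entropy rate H' = pi_0*H(p01) + pi_1*H(p10) = 0.4246*0.9815 + 0.5754*0.985 = 0.9835

0.9835 bits/symbol


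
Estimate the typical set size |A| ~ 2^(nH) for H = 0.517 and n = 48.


log2|A_typical| = nH = 48 * 0.517 = 24.816, so |A_typical| ~ 2^24.816 = 2.954e+07

2.954e+07


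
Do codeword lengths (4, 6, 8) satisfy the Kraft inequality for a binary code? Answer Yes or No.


Kraft sum = sum(2^(-l_i)) = 0.082, need <= 1. Result: satisfied (a binary prefix-free code with these lengths exists)

Yes


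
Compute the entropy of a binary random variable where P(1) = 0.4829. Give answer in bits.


H = -p*log2(p) - (1-p)*log2(1-p). -0.4829*log2(0.4829) = 0.507143; -0.5171*log2(0.5171) = 0.492013. H = 0.507143 + 0.492013 = 0.9992

0.9992 bits


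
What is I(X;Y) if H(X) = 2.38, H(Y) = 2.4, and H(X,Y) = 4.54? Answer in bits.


I(X;Y) = H(X) + H(Y) - H(X,Y) = 2.38 + 2.4 - 4.54 = 0.24

0.24 bits


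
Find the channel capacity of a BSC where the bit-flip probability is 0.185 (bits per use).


H(p) = -p*log2(p) - (1-p)*log2(1-p) = -0.185*log2(0.185) - 0.815*log2(0.815) = 0.450365 + 0.240529 = 0.6909. C = 1 - H(p) = 1 - 0.6909 = 0.3091

0.3091 bits


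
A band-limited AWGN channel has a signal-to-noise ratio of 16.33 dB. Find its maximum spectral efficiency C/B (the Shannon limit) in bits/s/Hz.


SNR_linear = 10^(16.33/10) = 42.9536; C/B = log2(1 + SNR_linear) = log2(1 + 42.9536) = 5.4579

5.4579 bits/s/Hz


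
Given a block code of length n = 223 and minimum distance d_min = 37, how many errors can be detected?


Detection capability = d_min - 1 = 37 - 1 = 36

36 errors


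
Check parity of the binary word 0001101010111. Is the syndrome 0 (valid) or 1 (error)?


Syndrome = XOR of all bits = 0 XOR 0 XOR 0 XOR 1 XOR 1 XOR 0 XOR 1 XOR 0 XOR 1 XOR 0 XOR 1 XOR 1 XOR 1 = 1

1


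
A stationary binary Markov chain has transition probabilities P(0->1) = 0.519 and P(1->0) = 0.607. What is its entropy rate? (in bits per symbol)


Stationary distribution: pi_0 = p10/(p01+p10) = 0.5391, pi_1 = 0.4609. Entropy rate H' = pi_0*H(p01) + pi_1*H(p10) = 0.5391*0.999 + 0.4609*0.9667 = 0.9841

0.9841 bits/symbol


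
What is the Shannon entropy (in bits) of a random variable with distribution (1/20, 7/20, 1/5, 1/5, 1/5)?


H = -sum(p_i * log2(p_i)). Terms: -(1/20)*log2(1/20) = 0.216096; -(7/20)*log2(7/20) = 0.530101; -(1/5)*log2(1/5) = 0.464386; -(1/5)*log2(1/5) = 0.464386; -(1/5)*log2(1/5) = 0.464386. H = 0.216096 + 0.530101 + 0.464386 + 0.464386 + 0.464386 = 2.1394

2.1394 bits


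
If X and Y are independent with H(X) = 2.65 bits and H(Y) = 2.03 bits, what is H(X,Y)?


For independent variables, H(X,Y) = H(X) + H(Y) = 2.65 + 2.03 = 4.68

4.68 bits


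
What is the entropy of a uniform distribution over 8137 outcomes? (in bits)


H = log2(n) = log2(8137) = 12.9903

12.9903 bits


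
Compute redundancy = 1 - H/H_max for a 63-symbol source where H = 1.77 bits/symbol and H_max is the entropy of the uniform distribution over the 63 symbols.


H_max = log2(K) = log2(63) = 5.9773 bits/symbol. Redundancy = 1 - H/H_max = 1 - 1.77/5.9773 = 1 - 0.2961 = 0.7039

0.7039


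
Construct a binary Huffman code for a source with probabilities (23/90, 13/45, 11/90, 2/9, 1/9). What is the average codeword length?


Huffman construction (repeatedly merge the two least-probable nodes; each merge adds 1 bit to every symbol beneath it): 1/9 + 11/90 = 7/30; 2/9 + 7/30 = 41/90; 23/90 + 13/45 = 49/90; 41/90 + 49/90 = 1. Resulting codeword lengths (in the order the probabilities were given): (2, 2, 3, 2, 3). L_avg = sum(p_i * l_i) = 23/90*2 + 13/45*2 + 11/90*3 + 2/9*2 + 1/9*3 = 67/30 = 2.2333

2.2333 bits


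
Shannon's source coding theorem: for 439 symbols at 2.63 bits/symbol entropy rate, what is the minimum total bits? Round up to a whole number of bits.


Minimum bits >= n * H = 439 * 2.63 = 1154.57, rounded up to a whole number of bits = 1155

1155 bits


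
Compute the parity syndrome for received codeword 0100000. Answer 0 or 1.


Syndrome = XOR of all bits = 0 XOR 1 XOR 0 XOR 0 XOR 0 XOR 0 XOR 0 = 1

1


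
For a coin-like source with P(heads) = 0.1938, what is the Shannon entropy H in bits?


H = -p*log2(p) - (1-p)*log2(1-p). -0.1938*log2(0.1938) = 0.458794; -0.8062*log2(0.8062) = 0.250559. H = 0.458794 + 0.250559 = 0.7094

0.7094 bits


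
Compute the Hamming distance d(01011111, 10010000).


Count differing positions: ^ ^ . . ^ ^ ^ ^ = 6 differences

6


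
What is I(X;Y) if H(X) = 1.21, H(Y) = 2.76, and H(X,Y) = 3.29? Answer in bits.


I(X;Y) = H(X) + H(Y) - H(X,Y) = 1.21 + 2.76 - 3.29 = 0.68

0.68 bits


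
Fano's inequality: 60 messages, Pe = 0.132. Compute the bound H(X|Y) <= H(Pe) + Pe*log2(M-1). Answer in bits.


H(Pe) = -Pe*log2(Pe) - (1-Pe)*log2(1-Pe) = -0.132*log2(0.132) - 0.868*log2(0.868) = 0.385624 + 0.177274 = 0.5629. Pe*log2(M-1) = 0.132*log2(59) = 0.776509. Bound = H(Pe) + Pe*log2(M-1) = 0.385624 + 0.177274 + 0.776509 = 1.3394

1.3394 bits


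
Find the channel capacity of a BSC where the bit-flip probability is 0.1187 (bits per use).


H(p) = -p*log2(p) - (1-p)*log2(1-p) = -0.1187*log2(0.1187) - 0.8813*log2(0.8813) = 0.364956 + 0.160656 = 0.5256. C = 1 - H(p) = 1 - 0.5256 = 0.4744

0.4744 bits


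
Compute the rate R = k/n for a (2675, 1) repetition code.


Rate = k/n = 1/2675

1/2675


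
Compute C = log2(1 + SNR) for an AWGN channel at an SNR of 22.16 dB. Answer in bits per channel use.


SNR_linear = 10^(22.16/10) = 164.4372; C = log2(1 + SNR_linear) = log2(1 + 164.4372) = 7.3701

7.3701 bits/channel use


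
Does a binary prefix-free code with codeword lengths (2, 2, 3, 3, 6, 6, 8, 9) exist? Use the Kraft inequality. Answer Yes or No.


Kraft sum = sum(2^(-l_i)) = 0.7871, need <= 1. Result: satisfied (a binary prefix-free code with these lengths exists)

Yes


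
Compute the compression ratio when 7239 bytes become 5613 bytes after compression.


Ratio = original / compressed = 7239 / 5613 = 1.2897

1.2897


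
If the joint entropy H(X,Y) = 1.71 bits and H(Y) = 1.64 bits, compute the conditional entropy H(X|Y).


H(X|Y) = H(X,Y) - H(Y) = 1.71 - 1.64 = 0.07

0.07 bits


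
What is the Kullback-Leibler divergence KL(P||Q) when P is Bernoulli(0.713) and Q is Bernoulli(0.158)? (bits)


KL = p*log2(p/q) + (1-p)*log2((1-p)/(1-q)) = 0.713*log2(0.713/0.158) + 0.287*log2(0.287/0.842) = 1.1044

1.1044 bits


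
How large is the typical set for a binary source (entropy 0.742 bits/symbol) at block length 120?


log2|A_typical| = nH = 120 * 0.742 = 89.04, so |A_typical| ~ 2^89.04 = 6.364e+26

6.364e+26


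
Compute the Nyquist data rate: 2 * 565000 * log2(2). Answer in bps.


Rate = 2 * B * log2(M) = 2 * 565000 * 1.0 = 1130000.0

1130000.0 bps


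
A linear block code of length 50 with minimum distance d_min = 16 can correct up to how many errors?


Correction capability = floor((d-1)/2) = floor((16-1)/2) = 7

7 errors


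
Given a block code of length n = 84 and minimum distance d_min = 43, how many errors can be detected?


Detection capability = d_min - 1 = 43 - 1 = 42

42 errors


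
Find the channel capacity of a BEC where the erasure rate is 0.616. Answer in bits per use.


C = 1 - epsilon = 1 - 0.616 = 0.384

0.384 bits


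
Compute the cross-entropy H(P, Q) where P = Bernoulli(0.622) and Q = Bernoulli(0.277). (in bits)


H(P,Q) = -p*log2(q) - (1-p)*log2(1-q). -0.622*log2(0.277) = 1.151970; -0.378*log2(0.723) = 0.176878. H(P,Q) = 1.151970 + 0.176878 = 1.3288

1.3288 bits


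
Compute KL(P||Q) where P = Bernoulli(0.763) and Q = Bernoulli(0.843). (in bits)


KL = p*log2(p/q) + (1-p)*log2((1-p)/(1-q)) = 0.763*log2(0.763/0.843) + 0.237*log2(0.237/0.157) = 0.031

0.031 bits


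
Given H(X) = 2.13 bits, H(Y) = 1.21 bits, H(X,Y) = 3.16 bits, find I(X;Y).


I(X;Y) = H(X) + H(Y) - H(X,Y) = 2.13 + 1.21 - 3.16 = 0.18

0.18 bits


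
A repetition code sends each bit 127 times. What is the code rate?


Rate = k/n = 1/127

1/127


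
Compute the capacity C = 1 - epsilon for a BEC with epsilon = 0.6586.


C = 1 - epsilon = 1 - 0.6586 = 0.3414

0.3414 bits


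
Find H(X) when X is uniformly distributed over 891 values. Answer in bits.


H = log2(n) = log2(891) = 9.7993

9.7993 bits


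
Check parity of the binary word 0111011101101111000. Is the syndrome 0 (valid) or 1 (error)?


Syndrome = XOR of all bits = 0 XOR 1 XOR 1 XOR 1 XOR 0 XOR 1 XOR 1 XOR 1 XOR 0 XOR 1 XOR 1 XOR 0 XOR 1 XOR 1 XOR 1 XOR 1 XOR 0 XOR 0 XOR 0 = 0

0


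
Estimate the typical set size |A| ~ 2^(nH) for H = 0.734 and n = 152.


log2|A_typical| = nH = 152 * 0.734 = 111.568, so |A_typical| ~ 2^111.568 = 3.849e+33

3.849e+33


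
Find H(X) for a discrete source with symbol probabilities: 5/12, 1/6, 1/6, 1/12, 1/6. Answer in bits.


H = -sum(p_i * log2(p_i)). Terms: -(5/12)*log2(5/12) = 0.526264; -(1/6)*log2(1/6) = 0.430827; -(1/6)*log2(1/6) = 0.430827; -(1/12)*log2(1/12) = 0.298747; -(1/6)*log2(1/6) = 0.430827. H = 0.526264 + 0.430827 + 0.430827 + 0.298747 + 0.430827 = 2.1175

2.1175 bits


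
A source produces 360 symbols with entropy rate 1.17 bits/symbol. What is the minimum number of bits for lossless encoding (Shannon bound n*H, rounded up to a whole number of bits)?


Minimum bits >= n * H = 360 * 1.17 = 421.2, rounded up to a whole number of bits = 422

422 bits


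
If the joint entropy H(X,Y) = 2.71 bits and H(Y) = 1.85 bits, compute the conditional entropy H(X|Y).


H(X|Y) = H(X,Y) - H(Y) = 2.71 - 1.85 = 0.86

0.86 bits


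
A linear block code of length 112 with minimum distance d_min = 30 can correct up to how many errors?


Correction capability = floor((d-1)/2) = floor((30-1)/2) = 14

14 errors


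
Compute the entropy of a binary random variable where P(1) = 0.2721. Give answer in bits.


H = -p*log2(p) - (1-p)*log2(1-p). -0.2721*log2(0.2721) = 0.510947; -0.7279*log2(0.7279) = 0.333515. H = 0.510947 + 0.333515 = 0.8445

0.8445 bits


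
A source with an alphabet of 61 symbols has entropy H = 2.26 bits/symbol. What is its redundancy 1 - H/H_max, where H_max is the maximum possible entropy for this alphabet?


H_max = log2(K) = log2(61) = 5.9307 bits/symbol. Redundancy = 1 - H/H_max = 1 - 2.26/5.9307 = 1 - 0.3811 = 0.6189

0.6189


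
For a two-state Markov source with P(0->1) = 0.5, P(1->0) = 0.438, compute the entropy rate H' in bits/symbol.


Stationary distribution: pi_0 = p10/(p01+p10) = 0.467, pi_1 = 0.533. Entropy rate H' = pi_0*H(p01) + pi_1*H(p10) = 0.467*1.0 + 0.533*0.9889 = 0.9941

0.9941 bits/symbol


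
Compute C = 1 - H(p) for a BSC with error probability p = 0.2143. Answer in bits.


H(p) = -p*log2(p) - (1-p)*log2(1-p) = -0.2143*log2(0.2143) - 0.7857*log2(0.7857) = 0.476238 + 0.273384 = 0.7496. C = 1 - H(p) = 1 - 0.7496 = 0.2504

0.2504 bits


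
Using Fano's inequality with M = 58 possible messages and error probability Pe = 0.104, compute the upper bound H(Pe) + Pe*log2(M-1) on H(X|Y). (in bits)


H(Pe) = -Pe*log2(Pe) - (1-Pe)*log2(1-Pe) = -0.104*log2(0.104) - 0.896*log2(0.896) = 0.339596 + 0.141953 = 0.4815. Pe*log2(M-1) = 0.104*log2(57) = 0.606621. Bound = H(Pe) + Pe*log2(M-1) = 0.339596 + 0.141953 + 0.606621 = 1.0882

1.0882 bits


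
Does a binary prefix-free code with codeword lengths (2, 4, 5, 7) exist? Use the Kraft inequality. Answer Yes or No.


Kraft sum = sum(2^(-l_i)) = 0.3516, need <= 1. Result: satisfied (a binary prefix-free code with these lengths exists)

Yes


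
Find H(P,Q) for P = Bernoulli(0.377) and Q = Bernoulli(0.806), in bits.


H(P,Q) = -p*log2(q) - (1-p)*log2(1-q). -0.377*log2(0.806) = 0.117303; -0.623*log2(0.194) = 1.473938. H(P,Q) = 0.117303 + 1.473938 = 1.5912

1.5912 bits


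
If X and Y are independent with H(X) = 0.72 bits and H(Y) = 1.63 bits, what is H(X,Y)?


For independent variables, H(X,Y) = H(X) + H(Y) = 0.72 + 1.63 = 2.35

2.35 bits


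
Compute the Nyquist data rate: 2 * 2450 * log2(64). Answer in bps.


Rate = 2 * B * log2(M) = 2 * 2450 * 6.0 = 29400.0

29400.0 bps


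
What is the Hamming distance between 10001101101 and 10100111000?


Count differing positions: . . ^ . ^ . ^ . ^ . ^ = 5 differences

5


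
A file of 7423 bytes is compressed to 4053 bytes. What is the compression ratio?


Ratio = original / compressed = 7423 / 4053 = 1.8315

1.8315


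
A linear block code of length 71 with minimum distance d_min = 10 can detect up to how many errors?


Detection capability = d_min - 1 = 10 - 1 = 9

9 errors


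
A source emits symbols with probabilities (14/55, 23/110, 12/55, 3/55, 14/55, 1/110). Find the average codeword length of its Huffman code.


Huffman construction (repeatedly merge the two least-probable nodes; each merge adds 1 bit to every symbol beneath it): 1/110 + 3/55 = 7/110; 7/110 + 23/110 = 3/11; 12/55 + 14/55 = 26/55; 14/55 + 3/11 = 29/55; 26/55 + 29/55 = 1. Resulting codeword lengths (in the order the probabilities were given): (2, 3, 2, 4, 2, 4). L_avg = sum(p_i * l_i) = 14/55*2 + 23/110*3 + 12/55*2 + 3/55*4 + 14/55*2 + 1/110*4 = 257/110 = 2.3364

2.3364 bits


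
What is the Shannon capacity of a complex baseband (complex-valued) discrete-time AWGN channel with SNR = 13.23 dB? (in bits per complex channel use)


SNR_linear = 10^(13.23/10) = 21.0378; C = log2(1 + SNR_linear) = log2(1 + 21.0378) = 4.4619

4.4619 bits/channel use


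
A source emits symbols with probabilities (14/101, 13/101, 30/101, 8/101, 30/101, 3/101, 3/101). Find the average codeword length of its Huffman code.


Huffman construction (repeatedly merge the two least-probable nodes; each merge adds 1 bit to every symbol beneath it): 3/101 + 3/101 = 6/101; 6/101 + 8/101 = 14/101; 13/101 + 14/101 = 27/101; 14/101 + 27/101 = 41/101; 30/101 + 30/101 = 60/101; 41/101 + 60/101 = 1. Resulting codeword lengths (in the order the probabilities were given): (3, 3, 2, 3, 2, 4, 4). L_avg = sum(p_i * l_i) = 14/101*3 + 13/101*3 + 30/101*2 + 8/101*3 + 30/101*2 + 3/101*4 + 3/101*4 = 249/101 = 2.4653

2.4653 bits


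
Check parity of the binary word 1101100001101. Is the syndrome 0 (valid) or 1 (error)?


Syndrome = XOR of all bits = 1 XOR 1 XOR 0 XOR 1 XOR 1 XOR 0 XOR 0 XOR 0 XOR 0 XOR 1 XOR 1 XOR 0 XOR 1 = 1

1


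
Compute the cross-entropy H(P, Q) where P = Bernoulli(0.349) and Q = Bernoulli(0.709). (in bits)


H(P,Q) = -p*log2(q) - (1-p)*log2(1-q). -0.349*log2(0.709) = 0.173154; -0.651*log2(0.291) = 1.159372. H(P,Q) = 0.173154 + 1.159372 = 1.3325

1.3325 bits


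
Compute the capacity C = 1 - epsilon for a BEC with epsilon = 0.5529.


C = 1 - epsilon = 1 - 0.5529 = 0.4471

0.4471 bits


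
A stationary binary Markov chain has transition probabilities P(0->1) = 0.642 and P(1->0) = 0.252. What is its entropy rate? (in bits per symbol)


Stationary distribution: pi_0 = p10/(p01+p10) = 0.2819, pi_1 = 0.7181. Entropy rate H' = pi_0*H(p01) + pi_1*H(p10) = 0.2819*0.941 + 0.7181*0.8144 = 0.8501

0.8501 bits/symbol


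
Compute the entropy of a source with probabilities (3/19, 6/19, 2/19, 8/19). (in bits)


H = -sum(p_i * log2(p_i)). Terms: -(3/19)*log2(3/19) = 0.420468; -(6/19)*log2(6/19) = 0.525147; -(2/19)*log2(2/19) = 0.341887; -(8/19)*log2(8/19) = 0.525443. H = 0.420468 + 0.525147 + 0.341887 + 0.525443 = 1.8129

1.8129 bits


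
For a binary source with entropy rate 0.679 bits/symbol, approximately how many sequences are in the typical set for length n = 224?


log2|A_typical| = nH = 224 * 0.679 = 152.096, so |A_typical| ~ 2^152.096 = 6.102e+45

6.102e+45


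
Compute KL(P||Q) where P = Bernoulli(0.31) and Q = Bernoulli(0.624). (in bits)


KL = p*log2(p/q) + (1-p)*log2((1-p)/(1-q)) = 0.31*log2(0.31/0.624) + 0.69*log2(0.69/0.376) = 0.2915

0.2915 bits


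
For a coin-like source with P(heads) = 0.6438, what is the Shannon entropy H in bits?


H = -p*log2(p) - (1-p)*log2(1-p). -0.6438*log2(0.6438) = 0.409016; -0.3562*log2(0.3562) = 0.530467. H = 0.409016 + 0.530467 = 0.9395

0.9395 bits


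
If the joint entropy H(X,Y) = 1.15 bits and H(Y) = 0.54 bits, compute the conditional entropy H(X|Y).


H(X|Y) = H(X,Y) - H(Y) = 1.15 - 0.54 = 0.61

0.61 bits


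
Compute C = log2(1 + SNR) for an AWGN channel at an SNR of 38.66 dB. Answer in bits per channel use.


SNR_linear = 10^(38.66/10) = 7345.1387; C = log2(1 + SNR_linear) = log2(1 + 7345.1387) = 12.8428

12.8428 bits/channel use


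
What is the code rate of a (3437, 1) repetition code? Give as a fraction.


Rate = k/n = 1/3437

1/3437


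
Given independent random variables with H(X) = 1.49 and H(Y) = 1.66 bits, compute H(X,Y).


For independent variables, H(X,Y) = H(X) + H(Y) = 1.49 + 1.66 = 3.15

3.15 bits


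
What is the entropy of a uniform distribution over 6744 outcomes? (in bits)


H = log2(n) = log2(6744) = 12.7194

12.7194 bits


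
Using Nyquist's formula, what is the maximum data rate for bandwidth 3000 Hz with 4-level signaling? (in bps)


Rate = 2 * B * log2(M) = 2 * 3000 * 2.0 = 12000.0

12000.0 bps


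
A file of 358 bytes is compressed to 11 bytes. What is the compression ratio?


Ratio = original / compressed = 358 / 11 = 32.5455

32.5455


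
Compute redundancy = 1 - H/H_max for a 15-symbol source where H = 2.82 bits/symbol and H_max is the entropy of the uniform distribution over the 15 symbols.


H_max = log2(K) = log2(15) = 3.9069 bits/symbol. Redundancy = 1 - H/H_max = 1 - 2.82/3.9069 = 1 - 0.7218 = 0.2782

0.2782


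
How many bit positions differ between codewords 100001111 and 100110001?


Count differing positions: . . . ^ ^ ^ ^ ^ . = 5 differences

5


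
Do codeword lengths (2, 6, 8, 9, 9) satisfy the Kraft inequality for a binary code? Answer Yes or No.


Kraft sum = sum(2^(-l_i)) = 0.2734, need <= 1. Result: satisfied (a binary prefix-free code with these lengths exists)

Yes


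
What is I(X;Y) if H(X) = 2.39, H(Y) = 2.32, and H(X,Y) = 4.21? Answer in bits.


I(X;Y) = H(X) + H(Y) - H(X,Y) = 2.39 + 2.32 - 4.21 = 0.5

0.5 bits


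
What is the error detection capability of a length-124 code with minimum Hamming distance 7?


Detection capability = d_min - 1 = 7 - 1 = 6

6 errors


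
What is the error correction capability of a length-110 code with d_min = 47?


Correction capability = floor((d-1)/2) = floor((47-1)/2) = 23

23 errors


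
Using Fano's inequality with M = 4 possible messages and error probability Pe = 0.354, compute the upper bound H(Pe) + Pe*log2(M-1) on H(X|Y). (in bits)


H(Pe) = -Pe*log2(Pe) - (1-Pe)*log2(1-Pe) = -0.354*log2(0.354) - 0.646*log2(0.646) = 0.530355 + 0.407234 = 0.9376. Pe*log2(M-1) = 0.354*log2(3) = 0.561077. Bound = H(Pe) + Pe*log2(M-1) = 0.530355 + 0.407234 + 0.561077 = 1.4987

1.4987 bits


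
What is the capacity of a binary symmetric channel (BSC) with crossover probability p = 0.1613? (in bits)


H(p) = -p*log2(p) - (1-p)*log2(1-p) = -0.1613*log2(0.1613) - 0.8387*log2(0.8387) = 0.424571 + 0.212840 = 0.6374. C = 1 - H(p) = 1 - 0.6374 = 0.3626

0.3626 bits


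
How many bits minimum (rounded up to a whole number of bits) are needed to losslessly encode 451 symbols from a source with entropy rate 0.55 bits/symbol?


Minimum bits >= n * H = 451 * 0.55 = 248.05, rounded up to a whole number of bits = 249

249 bits


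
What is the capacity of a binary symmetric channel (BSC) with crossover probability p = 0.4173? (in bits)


H(p) = -p*log2(p) - (1-p)*log2(1-p) = -0.4173*log2(0.4173) - 0.5827*log2(0.5827) = 0.526150 + 0.454025 = 0.9802. C = 1 - H(p) = 1 - 0.9802 = 0.0198

0.0198 bits


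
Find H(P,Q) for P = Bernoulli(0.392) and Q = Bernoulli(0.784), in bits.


H(P,Q) = -p*log2(q) - (1-p)*log2(1-q). -0.392*log2(0.784) = 0.137621; -0.608*log2(0.216) = 1.344225. H(P,Q) = 0.137621 + 1.344225 = 1.4818

1.4818 bits


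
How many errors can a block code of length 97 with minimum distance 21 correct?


Correction capability = floor((d-1)/2) = floor((21-1)/2) = 10

10 errors


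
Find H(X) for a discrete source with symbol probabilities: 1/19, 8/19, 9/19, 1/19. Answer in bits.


H = -sum(p_i * log2(p_i)). Terms: -(1/19)*log2(1/19) = 0.223575; -(8/19)*log2(8/19) = 0.525443; -(9/19)*log2(9/19) = 0.510633; -(1/19)*log2(1/19) = 0.223575. H = 0.223575 + 0.525443 + 0.510633 + 0.223575 = 1.4832

1.4832 bits


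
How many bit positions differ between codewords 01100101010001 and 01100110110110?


Count differing positions: . . . . . . ^ ^ ^ . . ^ ^ ^ = 6 differences

6


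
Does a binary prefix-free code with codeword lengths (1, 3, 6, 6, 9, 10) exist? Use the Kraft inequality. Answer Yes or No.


Kraft sum = sum(2^(-l_i)) = 0.6592, need <= 1. Result: satisfied (a binary prefix-free code with these lengths exists)

Yes


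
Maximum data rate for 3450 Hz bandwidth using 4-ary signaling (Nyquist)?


Rate = 2 * B * log2(M) = 2 * 3450 * 2.0 = 13800.0

13800.0 bps


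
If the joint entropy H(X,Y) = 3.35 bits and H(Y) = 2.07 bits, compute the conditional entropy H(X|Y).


H(X|Y) = H(X,Y) - H(Y) = 3.35 - 2.07 = 1.28

1.28 bits


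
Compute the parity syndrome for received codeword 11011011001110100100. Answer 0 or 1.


Syndrome = XOR of all bits = 1 XOR 1 XOR 0 XOR 1 XOR 1 XOR 0 XOR 1 XOR 1 XOR 0 XOR 0 XOR 1 XOR 1 XOR 1 XOR 0 XOR 1 XOR 0 XOR 0 XOR 1 XOR 0 XOR 0 = 1

1


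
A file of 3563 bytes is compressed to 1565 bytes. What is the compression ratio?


Ratio = original / compressed = 3563 / 1565 = 2.2767

2.2767


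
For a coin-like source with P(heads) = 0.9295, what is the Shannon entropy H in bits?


H = -p*log2(p) - (1-p)*log2(1-p). -0.9295*log2(0.9295) = 0.098037; -0.0705*log2(0.0705) = 0.269749. H = 0.098037 + 0.269749 = 0.3678

0.3678 bits


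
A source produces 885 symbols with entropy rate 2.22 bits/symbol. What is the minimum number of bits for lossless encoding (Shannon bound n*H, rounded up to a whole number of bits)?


Minimum bits >= n * H = 885 * 2.22 = 1964.7, rounded up to a whole number of bits = 1965

1965 bits


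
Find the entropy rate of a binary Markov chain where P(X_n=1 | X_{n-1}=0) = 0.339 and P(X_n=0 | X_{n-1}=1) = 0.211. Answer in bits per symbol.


Stationary distribution: pi_0 = p10/(p01+p10) = 0.3836, pi_1 = 0.6164. Entropy rate H' = pi_0*H(p01) + pi_1*H(p10) = 0.3836*0.9239 + 0.6164*0.7434 = 0.8126

0.8126 bits/symbol


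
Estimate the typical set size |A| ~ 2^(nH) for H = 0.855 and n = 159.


log2|A_typical| = nH = 159 * 0.855 = 135.945, so |A_typical| ~ 2^135.945 = 8.385e+40

8.385e+40


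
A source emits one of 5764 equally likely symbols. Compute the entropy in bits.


H = log2(n) = log2(5764) = 12.4929

12.4929 bits


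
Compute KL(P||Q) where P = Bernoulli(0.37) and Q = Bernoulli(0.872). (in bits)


KL = p*log2(p/q) + (1-p)*log2((1-p)/(1-q)) = 0.37*log2(0.37/0.872) + 0.63*log2(0.63/0.128) = 0.9909

0.9909 bits


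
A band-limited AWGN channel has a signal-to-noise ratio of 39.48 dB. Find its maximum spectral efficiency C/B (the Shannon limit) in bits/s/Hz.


SNR_linear = 10^(39.48/10) = 8871.5601; C/B = log2(1 + SNR_linear) = log2(1 + 8871.5601) = 13.1151

13.1151 bits/s/Hz


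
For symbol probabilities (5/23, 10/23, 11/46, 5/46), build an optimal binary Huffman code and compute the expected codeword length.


Huffman construction (repeatedly merge the two least-probable nodes; each merge adds 1 bit to every symbol beneath it): 5/46 + 5/23 = 15/46; 11/46 + 15/46 = 13/23; 10/23 + 13/23 = 1. Resulting codeword lengths (in the order the probabilities were given): (3, 1, 2, 3). L_avg = sum(p_i * l_i) = 5/23*3 + 10/23*1 + 11/46*2 + 5/46*3 = 87/46 = 1.8913

1.8913 bits


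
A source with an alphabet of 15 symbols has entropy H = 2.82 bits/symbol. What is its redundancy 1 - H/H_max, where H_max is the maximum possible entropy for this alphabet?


H_max = log2(K) = log2(15) = 3.9069 bits/symbol. Redundancy = 1 - H/H_max = 1 - 2.82/3.9069 = 1 - 0.7218 = 0.2782

0.2782


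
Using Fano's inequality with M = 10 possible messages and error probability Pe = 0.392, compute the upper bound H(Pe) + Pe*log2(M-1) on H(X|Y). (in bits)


H(Pe) = -Pe*log2(Pe) - (1-Pe)*log2(1-Pe) = -0.392*log2(0.392) - 0.608*log2(0.608) = 0.529621 + 0.436457 = 0.9661. Pe*log2(M-1) = 0.392*log2(9) = 1.242611. Bound = H(Pe) + Pe*log2(M-1) = 0.529621 + 0.436457 + 1.242611 = 2.2087

2.2087 bits


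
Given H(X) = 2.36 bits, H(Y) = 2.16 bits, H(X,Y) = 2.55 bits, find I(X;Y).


I(X;Y) = H(X) + H(Y) - H(X,Y) = 2.36 + 2.16 - 2.55 = 1.97

1.97 bits


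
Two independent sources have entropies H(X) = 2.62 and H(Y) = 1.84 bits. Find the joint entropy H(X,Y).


For independent variables, H(X,Y) = H(X) + H(Y) = 2.62 + 1.84 = 4.46

4.46 bits


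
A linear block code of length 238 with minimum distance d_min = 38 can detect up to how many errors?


Detection capability = d_min - 1 = 38 - 1 = 37

37 errors


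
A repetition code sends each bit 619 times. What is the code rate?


Rate = k/n = 1/619

1/619


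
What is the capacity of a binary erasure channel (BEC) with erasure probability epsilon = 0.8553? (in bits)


C = 1 - epsilon = 1 - 0.8553 = 0.1447

0.1447 bits


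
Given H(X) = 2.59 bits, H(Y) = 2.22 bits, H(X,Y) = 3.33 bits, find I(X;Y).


I(X;Y) = H(X) + H(Y) - H(X,Y) = 2.59 + 2.22 - 3.33 = 1.48

1.48 bits


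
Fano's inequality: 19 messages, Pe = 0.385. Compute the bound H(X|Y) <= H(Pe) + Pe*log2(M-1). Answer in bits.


H(Pe) = -Pe*log2(Pe) - (1-Pe)*log2(1-Pe) = -0.385*log2(0.385) - 0.615*log2(0.615) = 0.530172 + 0.431325 = 0.9615. Pe*log2(M-1) = 0.385*log2(18) = 1.605421. Bound = H(Pe) + Pe*log2(M-1) = 0.530172 + 0.431325 + 1.605421 = 2.5669

2.5669 bits


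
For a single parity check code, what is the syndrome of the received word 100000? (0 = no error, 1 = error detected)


Syndrome = XOR of all bits = 1 XOR 0 XOR 0 XOR 0 XOR 0 XOR 0 = 1

1


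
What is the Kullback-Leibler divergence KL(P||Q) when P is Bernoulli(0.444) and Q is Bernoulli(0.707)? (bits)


KL = p*log2(p/q) + (1-p)*log2((1-p)/(1-q)) = 0.444*log2(0.444/0.707) + 0.556*log2(0.556/0.293) = 0.2159

0.2159 bits


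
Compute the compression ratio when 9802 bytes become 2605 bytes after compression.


Ratio = original / compressed = 9802 / 2605 = 3.7628

3.7628


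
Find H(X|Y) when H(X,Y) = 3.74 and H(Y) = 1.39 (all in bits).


H(X|Y) = H(X,Y) - H(Y) = 3.74 - 1.39 = 2.35

2.35 bits


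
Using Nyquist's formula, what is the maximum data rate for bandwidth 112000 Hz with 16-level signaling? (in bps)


Rate = 2 * B * log2(M) = 2 * 112000 * 4.0 = 896000.0

896000.0 bps


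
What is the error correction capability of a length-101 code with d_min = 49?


Correction capability = floor((d-1)/2) = floor((49-1)/2) = 24

24 errors


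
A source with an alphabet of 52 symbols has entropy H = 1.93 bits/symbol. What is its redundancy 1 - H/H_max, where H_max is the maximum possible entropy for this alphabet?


H_max = log2(K) = log2(52) = 5.7004 bits/symbol. Redundancy = 1 - H/H_max = 1 - 1.93/5.7004 = 1 - 0.3386 = 0.6614

0.6614


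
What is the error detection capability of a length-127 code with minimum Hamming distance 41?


Detection capability = d_min - 1 = 41 - 1 = 40

40 errors


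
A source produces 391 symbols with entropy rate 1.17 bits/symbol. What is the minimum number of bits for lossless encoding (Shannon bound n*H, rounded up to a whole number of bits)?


Minimum bits >= n * H = 391 * 1.17 = 457.47, rounded up to a whole number of bits = 458

458 bits


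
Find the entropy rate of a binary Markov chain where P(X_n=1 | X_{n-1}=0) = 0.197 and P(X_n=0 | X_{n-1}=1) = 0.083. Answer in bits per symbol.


Stationary distribution: pi_0 = p10/(p01+p10) = 0.2964, pi_1 = 0.7036. Entropy rate H' = pi_0*H(p01) + pi_1*H(p10) = 0.2964*0.7159 + 0.7036*0.4127 = 0.5025

0.5025 bits/symbol


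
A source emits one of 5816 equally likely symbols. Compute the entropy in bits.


H = log2(n) = log2(5816) = 12.5058

12.5058 bits


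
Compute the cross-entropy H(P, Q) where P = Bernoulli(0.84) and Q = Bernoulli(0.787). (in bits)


H(P,Q) = -p*log2(q) - (1-p)*log2(1-q). -0.84*log2(0.787) = 0.290274; -0.16*log2(0.213) = 0.356972. H(P,Q) = 0.290274 + 0.356972 = 0.6472

0.6472 bits


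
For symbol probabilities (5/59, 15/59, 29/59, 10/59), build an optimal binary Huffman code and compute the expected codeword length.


Huffman construction (repeatedly merge the two least-probable nodes; each merge adds 1 bit to every symbol beneath it): 5/59 + 10/59 = 15/59; 15/59 + 15/59 = 30/59; 29/59 + 30/59 = 1. Resulting codeword lengths (in the order the probabilities were given): (3, 2, 1, 3). L_avg = sum(p_i * l_i) = 5/59*3 + 15/59*2 + 29/59*1 + 10/59*3 = 104/59 = 1.7627

1.7627 bits


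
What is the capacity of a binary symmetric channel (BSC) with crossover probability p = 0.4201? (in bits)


H(p) = -p*log2(p) - (1-p)*log2(1-p) = -0.4201*log2(0.4201) - 0.5799*log2(0.5799) = 0.525627 + 0.455873 = 0.9815. C = 1 - H(p) = 1 - 0.9815 = 0.0185

0.0185 bits


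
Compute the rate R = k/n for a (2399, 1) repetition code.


Rate = k/n = 1/2399

1/2399


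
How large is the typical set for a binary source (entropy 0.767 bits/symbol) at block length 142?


log2|A_typical| = nH = 142 * 0.767 = 108.914, so |A_typical| ~ 2^108.914 = 6.115e+32

6.115e+32


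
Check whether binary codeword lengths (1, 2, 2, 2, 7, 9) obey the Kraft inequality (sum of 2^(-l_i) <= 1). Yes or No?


Kraft sum = sum(2^(-l_i)) = 1.2598, need <= 1. Result: violated (a binary prefix-free code with these lengths cannot exist)

No


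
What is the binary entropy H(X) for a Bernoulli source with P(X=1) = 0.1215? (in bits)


H = -p*log2(p) - (1-p)*log2(1-p). -0.1215*log2(0.1215) = 0.369478; -0.8785*log2(0.8785) = 0.164179. H = 0.369478 + 0.164179 = 0.5337

0.5337 bits


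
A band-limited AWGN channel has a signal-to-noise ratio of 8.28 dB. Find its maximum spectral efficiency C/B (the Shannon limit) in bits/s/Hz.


SNR_linear = 10^(8.28/10) = 6.7298; C/B = log2(1 + SNR_linear) = log2(1 + 6.7298) = 2.9504

2.9504 bits/s/Hz


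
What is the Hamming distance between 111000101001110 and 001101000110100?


Count differing positions: ^ ^ . ^ . ^ ^ . ^ ^ ^ ^ . ^ . = 10 differences

10


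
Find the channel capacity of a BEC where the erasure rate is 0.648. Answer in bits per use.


C = 1 - epsilon = 1 - 0.648 = 0.352

0.352 bits


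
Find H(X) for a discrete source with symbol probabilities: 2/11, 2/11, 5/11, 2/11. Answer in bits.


H = -sum(p_i * log2(p_i)). Terms: -(2/11)*log2(2/11) = 0.447169; -(2/11)*log2(2/11) = 0.447169; -(5/11)*log2(5/11) = 0.517047; -(2/11)*log2(2/11) = 0.447169. H = 0.447169 + 0.447169 + 0.517047 + 0.447169 = 1.8586

1.8586 bits


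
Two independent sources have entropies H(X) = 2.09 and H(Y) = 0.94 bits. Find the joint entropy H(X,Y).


For independent variables, H(X,Y) = H(X) + H(Y) = 2.09 + 0.94 = 3.03

3.03 bits


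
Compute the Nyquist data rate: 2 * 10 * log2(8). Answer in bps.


Rate = 2 * B * log2(M) = 2 * 10 * 3.0 = 60.0

60.0 bps


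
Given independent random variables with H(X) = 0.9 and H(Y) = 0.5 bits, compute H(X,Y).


For independent variables, H(X,Y) = H(X) + H(Y) = 0.9 + 0.5 = 1.4

1.4 bits


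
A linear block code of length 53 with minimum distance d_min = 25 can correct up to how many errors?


Correction capability = floor((d-1)/2) = floor((25-1)/2) = 12

12 errors


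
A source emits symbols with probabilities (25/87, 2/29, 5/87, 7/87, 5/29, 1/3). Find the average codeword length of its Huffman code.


Huffman construction (repeatedly merge the two least-probable nodes; each merge adds 1 bit to every symbol beneath it): 5/87 + 2/29 = 11/87; 7/87 + 11/87 = 6/29; 5/29 + 6/29 = 11/29; 25/87 + 1/3 = 18/29; 11/29 + 18/29 = 1. Resulting codeword lengths (in the order the probabilities were given): (2, 4, 4, 3, 2, 2). L_avg = sum(p_i * l_i) = 25/87*2 + 2/29*4 + 5/87*4 + 7/87*3 + 5/29*2 + 1/3*2 = 7/3 = 2.3333

2.3333 bits


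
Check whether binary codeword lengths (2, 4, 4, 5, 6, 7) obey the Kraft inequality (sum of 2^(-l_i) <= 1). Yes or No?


Kraft sum = sum(2^(-l_i)) = 0.4297, need <= 1. Result: satisfied (a binary prefix-free code with these lengths exists)

Yes


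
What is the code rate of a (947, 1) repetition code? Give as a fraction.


Rate = k/n = 1/947

1/947


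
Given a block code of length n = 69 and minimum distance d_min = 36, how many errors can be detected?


Detection capability = d_min - 1 = 36 - 1 = 35

35 errors


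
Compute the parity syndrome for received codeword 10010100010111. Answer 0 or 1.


Syndrome = XOR of all bits = 1 XOR 0 XOR 0 XOR 1 XOR 0 XOR 1 XOR 0 XOR 0 XOR 0 XOR 1 XOR 0 XOR 1 XOR 1 XOR 1 = 1

1


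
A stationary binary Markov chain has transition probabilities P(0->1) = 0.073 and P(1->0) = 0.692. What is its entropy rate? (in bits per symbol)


Stationary distribution: pi_0 = p10/(p01+p10) = 0.9046, pi_1 = 0.0954. Entropy rate H' = pi_0*H(p01) + pi_1*H(p10) = 0.9046*0.377 + 0.0954*0.8909 = 0.4261

0.4261 bits/symbol


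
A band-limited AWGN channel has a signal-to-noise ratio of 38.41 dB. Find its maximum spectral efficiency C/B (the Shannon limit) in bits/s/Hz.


SNR_linear = 10^(38.41/10) = 6934.2581; C/B = log2(1 + SNR_linear) = log2(1 + 6934.2581) = 12.7597

12.7597 bits/s/Hz


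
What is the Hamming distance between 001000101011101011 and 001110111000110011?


Count differing positions: . . . ^ ^ . . ^ . . ^ ^ . ^ ^ . . . = 7 differences

7


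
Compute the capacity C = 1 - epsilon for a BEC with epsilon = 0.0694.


C = 1 - epsilon = 1 - 0.0694 = 0.9306

0.9306 bits


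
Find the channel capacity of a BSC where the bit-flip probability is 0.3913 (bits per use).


H(p) = -p*log2(p) - (1-p)*log2(1-p) = -0.3913*log2(0.3913) - 0.6087*log2(0.6087) = 0.529684 + 0.435949 = 0.9656. C = 1 - H(p) = 1 - 0.9656 = 0.0344

0.0344 bits
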